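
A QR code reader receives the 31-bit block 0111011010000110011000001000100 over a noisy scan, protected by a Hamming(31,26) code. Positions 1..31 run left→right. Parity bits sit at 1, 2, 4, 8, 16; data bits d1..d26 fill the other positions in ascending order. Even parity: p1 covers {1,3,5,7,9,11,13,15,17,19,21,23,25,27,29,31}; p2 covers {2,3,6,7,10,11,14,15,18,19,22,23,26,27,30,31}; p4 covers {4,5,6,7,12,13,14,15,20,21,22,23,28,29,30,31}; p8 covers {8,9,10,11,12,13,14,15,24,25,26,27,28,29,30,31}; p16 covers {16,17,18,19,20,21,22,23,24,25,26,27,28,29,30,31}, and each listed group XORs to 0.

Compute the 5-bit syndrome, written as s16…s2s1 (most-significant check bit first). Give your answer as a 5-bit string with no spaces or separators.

s1 (pos 1,3,5,7,9,11,13,15,17,19,21,23,25,27,29,31): 0⊕1⊕0⊕1⊕1⊕0⊕0⊕1⊕0⊕1⊕0⊕0⊕1⊕0⊕1⊕0 = 1
s2 (pos 2,3,6,7,10,11,14,15,18,19,22,23,26,27,30,31): 1⊕1⊕1⊕1⊕0⊕0⊕1⊕1⊕1⊕1⊕0⊕0⊕0⊕0⊕0⊕0 = 0
s4 (pos 4,5,6,7,12,13,14,15,20,21,22,23,28,29,30,31): 1⊕0⊕1⊕1⊕0⊕0⊕1⊕1⊕0⊕0⊕0⊕0⊕0⊕1⊕0⊕0 = 0
s8 (pos 8,9,10,11,12,13,14,15,24,25,26,27,28,29,30,31): 0⊕1⊕0⊕0⊕0⊕0⊕1⊕1⊕0⊕1⊕0⊕0⊕0⊕1⊕0⊕0 = 1
s16 (pos 16,17,18,19,20,21,22,23,24,25,26,27,28,29,30,31): 0⊕0⊕1⊕1⊕0⊕0⊕0⊕0⊕0⊕1⊕0⊕0⊕0⊕1⊕0⊕0 = 0
Syndrome s16…s1 = 01001 → error at position 9.

01001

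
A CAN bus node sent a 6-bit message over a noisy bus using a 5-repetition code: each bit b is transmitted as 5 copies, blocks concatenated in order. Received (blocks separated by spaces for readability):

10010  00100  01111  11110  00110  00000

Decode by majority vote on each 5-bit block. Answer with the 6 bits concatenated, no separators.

Block 1 (10010): 2 ones → 0
Block 2 (00100): 1 one → 0
Block 3 (01111): 4 ones → 1
Block 4 (11110): 4 ones → 1
Block 5 (00110): 2 ones → 0
Block 6 (00000): 0 ones → 0

001100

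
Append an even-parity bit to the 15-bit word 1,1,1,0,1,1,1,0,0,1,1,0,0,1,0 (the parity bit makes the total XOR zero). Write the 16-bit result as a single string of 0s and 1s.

1110111001100101

XOR of the 15 data bits: 1⊕1⊕1⊕0⊕1⊕1⊕1⊕0⊕0⊕1⊕1⊕0⊕0⊕1⊕0 = 1
Parity bit = 1 (so all 16 bits XOR to 0).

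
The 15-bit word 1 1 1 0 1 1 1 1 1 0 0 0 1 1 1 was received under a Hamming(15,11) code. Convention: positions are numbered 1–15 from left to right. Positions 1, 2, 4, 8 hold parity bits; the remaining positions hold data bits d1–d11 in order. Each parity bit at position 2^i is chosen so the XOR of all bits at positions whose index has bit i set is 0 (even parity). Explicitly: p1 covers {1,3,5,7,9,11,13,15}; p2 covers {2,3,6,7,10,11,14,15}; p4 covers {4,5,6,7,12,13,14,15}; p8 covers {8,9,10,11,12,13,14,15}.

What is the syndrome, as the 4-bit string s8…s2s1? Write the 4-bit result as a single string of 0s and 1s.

1001

s1 (pos 1,3,5,7,9,11,13,15): 1⊕1⊕1⊕1⊕1⊕0⊕1⊕1 = 1
s2 (pos 2,3,6,7,10,11,14,15): 1⊕1⊕1⊕1⊕0⊕0⊕1⊕1 = 0
s4 (pos 4,5,6,7,12,13,14,15): 0⊕1⊕1⊕1⊕0⊕1⊕1⊕1 = 0
s8 (pos 8,9,10,11,12,13,14,15): 1⊕1⊕0⊕0⊕0⊕1⊕1⊕1 = 1
Syndrome s8…s1 = 1001 → error at position 9.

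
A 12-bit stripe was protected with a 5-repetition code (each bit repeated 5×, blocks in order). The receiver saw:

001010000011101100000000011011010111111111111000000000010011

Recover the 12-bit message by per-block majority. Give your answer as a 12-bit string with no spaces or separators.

001001111001

Block 1 (00101): 2 ones → 0
Block 2 (00000): 0 ones → 0
Block 3 (11101): 4 ones → 1
Block 4 (10000): 1 one → 0
Block 5 (00000): 0 ones → 0
Block 6 (11011): 4 ones → 1
Block 7 (01011): 3 ones → 1
Block 8 (11111): 5 ones → 1
Block 9 (11111): 5 ones → 1
Block 10 (00000): 0 ones → 0
Block 11 (00000): 0 ones → 0
Block 12 (10011): 3 ones → 1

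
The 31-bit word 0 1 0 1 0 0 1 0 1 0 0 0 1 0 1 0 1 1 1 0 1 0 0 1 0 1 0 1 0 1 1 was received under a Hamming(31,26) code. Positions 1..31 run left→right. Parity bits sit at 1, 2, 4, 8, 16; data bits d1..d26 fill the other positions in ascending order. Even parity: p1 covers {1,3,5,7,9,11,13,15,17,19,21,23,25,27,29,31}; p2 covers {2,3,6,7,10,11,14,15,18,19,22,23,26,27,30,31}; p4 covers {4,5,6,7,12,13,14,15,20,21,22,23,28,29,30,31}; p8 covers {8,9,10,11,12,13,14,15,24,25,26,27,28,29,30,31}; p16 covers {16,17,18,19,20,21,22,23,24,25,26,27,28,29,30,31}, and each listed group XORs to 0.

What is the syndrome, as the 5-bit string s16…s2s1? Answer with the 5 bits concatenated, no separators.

s1 (pos 1,3,5,7,9,11,13,15,17,19,21,23,25,27,29,31): 0⊕0⊕0⊕1⊕1⊕0⊕1⊕1⊕1⊕1⊕1⊕0⊕0⊕0⊕0⊕1 = 0
s2 (pos 2,3,6,7,10,11,14,15,18,19,22,23,26,27,30,31): 1⊕0⊕0⊕1⊕0⊕0⊕0⊕1⊕1⊕1⊕0⊕0⊕1⊕0⊕1⊕1 = 0
s4 (pos 4,5,6,7,12,13,14,15,20,21,22,23,28,29,30,31): 1⊕0⊕0⊕1⊕0⊕1⊕0⊕1⊕0⊕1⊕0⊕0⊕1⊕0⊕1⊕1 = 0
s8 (pos 8,9,10,11,12,13,14,15,24,25,26,27,28,29,30,31): 0⊕1⊕0⊕0⊕0⊕1⊕0⊕1⊕1⊕0⊕1⊕0⊕1⊕0⊕1⊕1 = 0
s16 (pos 16,17,18,19,20,21,22,23,24,25,26,27,28,29,30,31): 0⊕1⊕1⊕1⊕0⊕1⊕0⊕0⊕1⊕0⊕1⊕0⊕1⊕0⊕1⊕1 = 1
Syndrome s16…s1 = 10000 → error at position 16.

10000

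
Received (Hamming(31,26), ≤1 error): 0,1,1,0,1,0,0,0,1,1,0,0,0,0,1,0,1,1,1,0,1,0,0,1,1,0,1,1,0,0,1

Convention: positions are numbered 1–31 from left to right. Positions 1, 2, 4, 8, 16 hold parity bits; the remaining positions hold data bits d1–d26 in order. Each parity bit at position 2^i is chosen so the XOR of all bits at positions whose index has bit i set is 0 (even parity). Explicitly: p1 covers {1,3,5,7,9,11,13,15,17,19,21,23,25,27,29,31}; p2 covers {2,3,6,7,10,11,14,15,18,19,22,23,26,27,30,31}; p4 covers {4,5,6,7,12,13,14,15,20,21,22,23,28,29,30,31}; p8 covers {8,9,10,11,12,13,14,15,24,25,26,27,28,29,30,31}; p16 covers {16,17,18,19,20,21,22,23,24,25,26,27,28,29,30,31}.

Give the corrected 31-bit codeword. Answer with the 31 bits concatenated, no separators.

0110100011000010111110011011001

s1 (pos 1,3,5,7,9,11,13,15,17,19,21,23,25,27,29,31): 0⊕1⊕1⊕0⊕1⊕0⊕0⊕1⊕1⊕1⊕1⊕0⊕1⊕1⊕0⊕1 = 0
s2 (pos 2,3,6,7,10,11,14,15,18,19,22,23,26,27,30,31): 1⊕1⊕0⊕0⊕1⊕0⊕0⊕1⊕1⊕1⊕0⊕0⊕0⊕1⊕0⊕1 = 0
s4 (pos 4,5,6,7,12,13,14,15,20,21,22,23,28,29,30,31): 0⊕1⊕0⊕0⊕0⊕0⊕0⊕1⊕0⊕1⊕0⊕0⊕1⊕0⊕0⊕1 = 1
s8 (pos 8,9,10,11,12,13,14,15,24,25,26,27,28,29,30,31): 0⊕1⊕1⊕0⊕0⊕0⊕0⊕1⊕1⊕1⊕0⊕1⊕1⊕0⊕0⊕1 = 0
s16 (pos 16,17,18,19,20,21,22,23,24,25,26,27,28,29,30,31): 0⊕1⊕1⊕1⊕0⊕1⊕0⊕0⊕1⊕1⊕0⊕1⊕1⊕0⊕0⊕1 = 1
Syndrome s16…s1 = 10100 → error at position 20.
Flip position 20: 0110100011000010111010011011001 → 0110100011000010111110011011001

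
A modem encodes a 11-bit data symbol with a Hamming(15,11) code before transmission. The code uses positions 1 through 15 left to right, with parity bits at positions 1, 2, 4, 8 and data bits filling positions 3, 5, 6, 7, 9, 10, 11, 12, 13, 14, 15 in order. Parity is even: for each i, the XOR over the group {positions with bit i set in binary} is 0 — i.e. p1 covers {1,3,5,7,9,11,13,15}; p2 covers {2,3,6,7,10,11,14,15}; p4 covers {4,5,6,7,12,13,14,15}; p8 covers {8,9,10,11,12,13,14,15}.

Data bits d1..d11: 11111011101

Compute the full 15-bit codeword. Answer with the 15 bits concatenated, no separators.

Place data at non-parity positions: p1 p2 1 p4 1 1 1 p8 1 0 1 1 1 0 1
p1 (pos 1,3,5,7,9,11,13,15): XOR of data positions = 1⊕1⊕1⊕1⊕1⊕1⊕1 = 1
p2 (pos 2,3,6,7,10,11,14,15): XOR of data positions = 1⊕1⊕1⊕0⊕1⊕0⊕1 = 1
p4 (pos 4,5,6,7,12,13,14,15): XOR of data positions = 1⊕1⊕1⊕1⊕1⊕0⊕1 = 0
p8 (pos 8,9,10,11,12,13,14,15): XOR of data positions = 1⊕0⊕1⊕1⊕1⊕0⊕1 = 1
Codeword: 111011111011101

111011111011101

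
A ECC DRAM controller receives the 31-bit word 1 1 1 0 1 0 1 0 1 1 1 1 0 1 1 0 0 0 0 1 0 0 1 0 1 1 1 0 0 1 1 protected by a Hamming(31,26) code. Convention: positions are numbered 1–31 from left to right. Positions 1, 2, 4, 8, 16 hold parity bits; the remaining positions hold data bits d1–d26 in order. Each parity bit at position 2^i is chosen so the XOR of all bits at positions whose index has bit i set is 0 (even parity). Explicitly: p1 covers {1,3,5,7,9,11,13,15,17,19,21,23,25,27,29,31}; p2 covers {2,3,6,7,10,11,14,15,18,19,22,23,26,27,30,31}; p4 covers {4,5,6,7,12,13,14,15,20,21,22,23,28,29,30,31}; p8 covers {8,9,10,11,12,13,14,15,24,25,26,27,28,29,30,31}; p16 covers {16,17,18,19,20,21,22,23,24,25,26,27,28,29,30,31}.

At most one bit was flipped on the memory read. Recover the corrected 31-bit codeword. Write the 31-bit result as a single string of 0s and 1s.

1110101011110110000100101110111

s1 (pos 1,3,5,7,9,11,13,15,17,19,21,23,25,27,29,31): 1⊕1⊕1⊕1⊕1⊕1⊕0⊕1⊕0⊕0⊕0⊕1⊕1⊕1⊕0⊕1 = 1
s2 (pos 2,3,6,7,10,11,14,15,18,19,22,23,26,27,30,31): 1⊕1⊕0⊕1⊕1⊕1⊕1⊕1⊕0⊕0⊕0⊕1⊕1⊕1⊕1⊕1 = 0
s4 (pos 4,5,6,7,12,13,14,15,20,21,22,23,28,29,30,31): 0⊕1⊕0⊕1⊕1⊕0⊕1⊕1⊕1⊕0⊕0⊕1⊕0⊕0⊕1⊕1 = 1
s8 (pos 8,9,10,11,12,13,14,15,24,25,26,27,28,29,30,31): 0⊕1⊕1⊕1⊕1⊕0⊕1⊕1⊕0⊕1⊕1⊕1⊕0⊕0⊕1⊕1 = 1
s16 (pos 16,17,18,19,20,21,22,23,24,25,26,27,28,29,30,31): 0⊕0⊕0⊕0⊕1⊕0⊕0⊕1⊕0⊕1⊕1⊕1⊕0⊕0⊕1⊕1 = 1
Syndrome s16…s1 = 11101 → error at position 29.
Flip position 29: 1110101011110110000100101110011 → 1110101011110110000100101110111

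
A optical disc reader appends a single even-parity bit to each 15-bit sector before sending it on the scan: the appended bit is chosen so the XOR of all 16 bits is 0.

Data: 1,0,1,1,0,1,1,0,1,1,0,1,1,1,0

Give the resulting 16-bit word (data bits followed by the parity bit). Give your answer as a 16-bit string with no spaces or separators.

XOR of the 15 data bits: 1⊕0⊕1⊕1⊕0⊕1⊕1⊕0⊕1⊕1⊕0⊕1⊕1⊕1⊕0 = 0
Parity bit = 0 (so all 16 bits XOR to 0).

1011011011011100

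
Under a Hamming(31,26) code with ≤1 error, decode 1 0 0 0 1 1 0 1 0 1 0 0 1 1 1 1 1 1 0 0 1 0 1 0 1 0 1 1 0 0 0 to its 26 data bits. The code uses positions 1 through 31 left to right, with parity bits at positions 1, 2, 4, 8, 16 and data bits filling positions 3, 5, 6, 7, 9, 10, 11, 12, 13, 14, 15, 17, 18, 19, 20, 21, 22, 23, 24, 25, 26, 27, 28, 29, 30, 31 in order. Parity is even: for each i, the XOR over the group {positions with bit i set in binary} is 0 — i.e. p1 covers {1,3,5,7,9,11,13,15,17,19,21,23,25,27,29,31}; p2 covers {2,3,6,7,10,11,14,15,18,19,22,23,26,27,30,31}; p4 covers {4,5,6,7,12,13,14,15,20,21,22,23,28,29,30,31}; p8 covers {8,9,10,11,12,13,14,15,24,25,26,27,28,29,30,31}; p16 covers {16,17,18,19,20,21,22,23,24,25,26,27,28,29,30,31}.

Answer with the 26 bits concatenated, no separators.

11100100111110010101011000

s1 (pos 1,3,5,7,9,11,13,15,17,19,21,23,25,27,29,31): 1⊕0⊕1⊕0⊕0⊕0⊕1⊕1⊕1⊕0⊕1⊕1⊕1⊕1⊕0⊕0 = 1
s2 (pos 2,3,6,7,10,11,14,15,18,19,22,23,26,27,30,31): 0⊕0⊕1⊕0⊕1⊕0⊕1⊕1⊕1⊕0⊕0⊕1⊕0⊕1⊕0⊕0 = 1
s4 (pos 4,5,6,7,12,13,14,15,20,21,22,23,28,29,30,31): 0⊕1⊕1⊕0⊕0⊕1⊕1⊕1⊕0⊕1⊕0⊕1⊕1⊕0⊕0⊕0 = 0
s8 (pos 8,9,10,11,12,13,14,15,24,25,26,27,28,29,30,31): 1⊕0⊕1⊕0⊕0⊕1⊕1⊕1⊕0⊕1⊕0⊕1⊕1⊕0⊕0⊕0 = 0
s16 (pos 16,17,18,19,20,21,22,23,24,25,26,27,28,29,30,31): 1⊕1⊕1⊕0⊕0⊕1⊕0⊕1⊕0⊕1⊕0⊕1⊕1⊕0⊕0⊕0 = 0
Syndrome s16…s1 = 00011 → error at position 3.
Flip position 3: 1000110101001111110010101011000 → 1010110101001111110010101011000
Read data bits from positions 3,5,6,7,9,10,11,12,13,14,15,17,18,19,20,21,22,23,24,25,26,27,28,29,30,31: 11100100111110010101011000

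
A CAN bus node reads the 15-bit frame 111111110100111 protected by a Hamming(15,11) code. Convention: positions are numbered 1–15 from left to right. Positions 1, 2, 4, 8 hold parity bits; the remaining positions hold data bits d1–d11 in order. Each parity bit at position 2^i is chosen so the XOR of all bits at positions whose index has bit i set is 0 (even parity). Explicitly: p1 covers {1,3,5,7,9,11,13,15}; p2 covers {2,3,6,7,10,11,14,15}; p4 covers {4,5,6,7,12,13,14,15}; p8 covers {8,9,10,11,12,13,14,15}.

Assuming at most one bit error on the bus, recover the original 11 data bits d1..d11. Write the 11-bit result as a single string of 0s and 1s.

11110100101

s1 (pos 1,3,5,7,9,11,13,15): 1⊕1⊕1⊕1⊕0⊕0⊕1⊕1 = 0
s2 (pos 2,3,6,7,10,11,14,15): 1⊕1⊕1⊕1⊕1⊕0⊕1⊕1 = 1
s4 (pos 4,5,6,7,12,13,14,15): 1⊕1⊕1⊕1⊕0⊕1⊕1⊕1 = 1
s8 (pos 8,9,10,11,12,13,14,15): 1⊕0⊕1⊕0⊕0⊕1⊕1⊕1 = 1
Syndrome s8…s1 = 1110 → error at position 14.
Flip position 14: 111111110100111 → 111111110100101
Read data bits from positions 3,5,6,7,9,10,11,12,13,14,15: 11110100101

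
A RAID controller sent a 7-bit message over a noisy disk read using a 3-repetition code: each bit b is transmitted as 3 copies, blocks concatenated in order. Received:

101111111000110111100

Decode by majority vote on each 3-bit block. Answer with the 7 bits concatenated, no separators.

Block 1 (101): 2 ones → 1
Block 2 (111): 3 ones → 1
Block 3 (111): 3 ones → 1
Block 4 (000): 0 ones → 0
Block 5 (110): 2 ones → 1
Block 6 (111): 3 ones → 1
Block 7 (100): 1 one → 0

1110110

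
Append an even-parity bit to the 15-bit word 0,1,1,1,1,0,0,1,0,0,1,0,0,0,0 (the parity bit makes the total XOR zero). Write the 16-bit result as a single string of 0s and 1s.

XOR of the 15 data bits: 0⊕1⊕1⊕1⊕1⊕0⊕0⊕1⊕0⊕0⊕1⊕0⊕0⊕0⊕0 = 0
Parity bit = 0 (so all 16 bits XOR to 0).

0111100100100000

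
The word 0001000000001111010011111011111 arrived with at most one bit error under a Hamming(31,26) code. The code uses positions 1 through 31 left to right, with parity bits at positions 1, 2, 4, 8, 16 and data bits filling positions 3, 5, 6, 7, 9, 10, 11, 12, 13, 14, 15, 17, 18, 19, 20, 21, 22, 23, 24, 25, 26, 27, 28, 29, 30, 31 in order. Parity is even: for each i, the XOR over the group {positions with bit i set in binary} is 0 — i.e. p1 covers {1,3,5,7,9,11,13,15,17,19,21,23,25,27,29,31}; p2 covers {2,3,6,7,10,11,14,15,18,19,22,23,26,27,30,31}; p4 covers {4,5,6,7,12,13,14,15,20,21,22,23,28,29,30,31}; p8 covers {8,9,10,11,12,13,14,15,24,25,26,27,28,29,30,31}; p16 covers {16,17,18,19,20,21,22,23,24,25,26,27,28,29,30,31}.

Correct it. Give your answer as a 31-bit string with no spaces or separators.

0000000000001111010011111011111

s1 (pos 1,3,5,7,9,11,13,15,17,19,21,23,25,27,29,31): 0⊕0⊕0⊕0⊕0⊕0⊕1⊕1⊕0⊕0⊕1⊕1⊕1⊕1⊕1⊕1 = 0
s2 (pos 2,3,6,7,10,11,14,15,18,19,22,23,26,27,30,31): 0⊕0⊕0⊕0⊕0⊕0⊕1⊕1⊕1⊕0⊕1⊕1⊕0⊕1⊕1⊕1 = 0
s4 (pos 4,5,6,7,12,13,14,15,20,21,22,23,28,29,30,31): 1⊕0⊕0⊕0⊕0⊕1⊕1⊕1⊕0⊕1⊕1⊕1⊕1⊕1⊕1⊕1 = 1
s8 (pos 8,9,10,11,12,13,14,15,24,25,26,27,28,29,30,31): 0⊕0⊕0⊕0⊕0⊕1⊕1⊕1⊕1⊕1⊕0⊕1⊕1⊕1⊕1⊕1 = 0
s16 (pos 16,17,18,19,20,21,22,23,24,25,26,27,28,29,30,31): 1⊕0⊕1⊕0⊕0⊕1⊕1⊕1⊕1⊕1⊕0⊕1⊕1⊕1⊕1⊕1 = 0
Syndrome s16…s1 = 00100 → error at position 4.
Flip position 4: 0001000000001111010011111011111 → 0000000000001111010011111011111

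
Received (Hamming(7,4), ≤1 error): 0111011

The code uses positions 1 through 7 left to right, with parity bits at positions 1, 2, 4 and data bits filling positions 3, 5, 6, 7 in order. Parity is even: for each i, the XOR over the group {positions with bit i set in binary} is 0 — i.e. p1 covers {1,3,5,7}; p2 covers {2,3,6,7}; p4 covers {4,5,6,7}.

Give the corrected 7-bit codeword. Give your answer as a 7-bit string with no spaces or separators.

s1 (pos 1,3,5,7): 0⊕1⊕0⊕1 = 0
s2 (pos 2,3,6,7): 1⊕1⊕1⊕1 = 0
s4 (pos 4,5,6,7): 1⊕0⊕1⊕1 = 1
Syndrome s4…s1 = 100 → error at position 4.
Flip position 4: 0111011 → 0110011

0110011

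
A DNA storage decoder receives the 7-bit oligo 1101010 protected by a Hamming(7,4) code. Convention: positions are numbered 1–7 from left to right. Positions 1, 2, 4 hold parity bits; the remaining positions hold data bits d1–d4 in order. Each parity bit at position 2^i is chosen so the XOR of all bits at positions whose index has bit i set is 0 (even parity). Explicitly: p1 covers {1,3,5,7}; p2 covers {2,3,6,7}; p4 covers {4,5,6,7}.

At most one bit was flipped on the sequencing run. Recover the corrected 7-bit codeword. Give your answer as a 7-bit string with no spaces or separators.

0101010

s1 (pos 1,3,5,7): 1⊕0⊕0⊕0 = 1
s2 (pos 2,3,6,7): 1⊕0⊕1⊕0 = 0
s4 (pos 4,5,6,7): 1⊕0⊕1⊕0 = 0
Syndrome s4…s1 = 001 → error at position 1.
Flip position 1: 1101010 → 0101010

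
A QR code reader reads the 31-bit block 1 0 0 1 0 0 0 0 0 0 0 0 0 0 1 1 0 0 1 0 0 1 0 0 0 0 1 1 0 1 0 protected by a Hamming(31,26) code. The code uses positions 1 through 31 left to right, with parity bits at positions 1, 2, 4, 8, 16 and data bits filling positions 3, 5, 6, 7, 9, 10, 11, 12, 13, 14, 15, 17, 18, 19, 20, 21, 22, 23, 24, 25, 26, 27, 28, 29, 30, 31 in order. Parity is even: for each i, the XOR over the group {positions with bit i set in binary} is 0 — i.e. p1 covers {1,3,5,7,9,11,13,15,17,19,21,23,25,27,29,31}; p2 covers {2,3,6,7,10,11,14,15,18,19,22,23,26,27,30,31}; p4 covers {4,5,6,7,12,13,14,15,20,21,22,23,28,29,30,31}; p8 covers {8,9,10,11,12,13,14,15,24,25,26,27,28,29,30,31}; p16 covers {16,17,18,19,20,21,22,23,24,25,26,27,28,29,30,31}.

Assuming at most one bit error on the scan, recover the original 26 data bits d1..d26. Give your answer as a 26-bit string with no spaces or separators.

s1 (pos 1,3,5,7,9,11,13,15,17,19,21,23,25,27,29,31): 1⊕0⊕0⊕0⊕0⊕0⊕0⊕1⊕0⊕1⊕0⊕0⊕0⊕1⊕0⊕0 = 0
s2 (pos 2,3,6,7,10,11,14,15,18,19,22,23,26,27,30,31): 0⊕0⊕0⊕0⊕0⊕0⊕0⊕1⊕0⊕1⊕1⊕0⊕0⊕1⊕1⊕0 = 1
s4 (pos 4,5,6,7,12,13,14,15,20,21,22,23,28,29,30,31): 1⊕0⊕0⊕0⊕0⊕0⊕0⊕1⊕0⊕0⊕1⊕0⊕1⊕0⊕1⊕0 = 1
s8 (pos 8,9,10,11,12,13,14,15,24,25,26,27,28,29,30,31): 0⊕0⊕0⊕0⊕0⊕0⊕0⊕1⊕0⊕0⊕0⊕1⊕1⊕0⊕1⊕0 = 0
s16 (pos 16,17,18,19,20,21,22,23,24,25,26,27,28,29,30,31): 1⊕0⊕0⊕1⊕0⊕0⊕1⊕0⊕0⊕0⊕0⊕1⊕1⊕0⊕1⊕0 = 0
Syndrome s16…s1 = 00110 → error at position 6.
Flip position 6: 1001000000000011001001000011010 → 1001010000000011001001000011010
Read data bits from positions 3,5,6,7,9,10,11,12,13,14,15,17,18,19,20,21,22,23,24,25,26,27,28,29,30,31: 00100000001001001000011010

00100000001001001000011010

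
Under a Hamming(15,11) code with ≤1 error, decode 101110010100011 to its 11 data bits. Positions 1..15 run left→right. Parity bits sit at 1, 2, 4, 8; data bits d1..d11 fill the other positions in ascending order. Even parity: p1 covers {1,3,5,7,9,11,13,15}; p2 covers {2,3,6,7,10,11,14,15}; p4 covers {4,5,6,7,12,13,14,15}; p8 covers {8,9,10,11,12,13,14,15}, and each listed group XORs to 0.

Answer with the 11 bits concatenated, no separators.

s1 (pos 1,3,5,7,9,11,13,15): 1⊕1⊕1⊕0⊕0⊕0⊕0⊕1 = 0
s2 (pos 2,3,6,7,10,11,14,15): 0⊕1⊕0⊕0⊕1⊕0⊕1⊕1 = 0
s4 (pos 4,5,6,7,12,13,14,15): 1⊕1⊕0⊕0⊕0⊕0⊕1⊕1 = 0
s8 (pos 8,9,10,11,12,13,14,15): 1⊕0⊕1⊕0⊕0⊕0⊕1⊕1 = 0
Syndrome s8…s1 = 0000 → no error.
Read data bits from positions 3,5,6,7,9,10,11,12,13,14,15: 11000100011

11000100011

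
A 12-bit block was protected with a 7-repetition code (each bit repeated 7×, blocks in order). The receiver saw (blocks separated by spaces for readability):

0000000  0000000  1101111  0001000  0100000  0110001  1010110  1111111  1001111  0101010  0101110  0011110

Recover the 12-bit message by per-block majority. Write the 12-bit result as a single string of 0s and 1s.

Block 1 (0000000): 0 ones → 0
Block 2 (0000000): 0 ones → 0
Block 3 (1101111): 6 ones → 1
Block 4 (0001000): 1 one → 0
Block 5 (0100000): 1 one → 0
Block 6 (0110001): 3 ones → 0
Block 7 (1010110): 4 ones → 1
Block 8 (1111111): 7 ones → 1
Block 9 (1001111): 5 ones → 1
Block 10 (0101010): 3 ones → 0
Block 11 (0101110): 4 ones → 1
Block 12 (0011110): 4 ones → 1

001000111011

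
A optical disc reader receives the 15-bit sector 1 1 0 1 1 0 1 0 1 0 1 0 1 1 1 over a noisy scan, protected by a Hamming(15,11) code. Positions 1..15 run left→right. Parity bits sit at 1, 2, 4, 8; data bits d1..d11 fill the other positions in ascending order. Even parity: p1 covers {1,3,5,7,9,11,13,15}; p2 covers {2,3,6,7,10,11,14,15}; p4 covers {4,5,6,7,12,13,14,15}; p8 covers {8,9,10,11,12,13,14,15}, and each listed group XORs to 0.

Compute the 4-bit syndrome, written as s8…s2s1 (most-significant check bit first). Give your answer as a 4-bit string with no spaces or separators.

1011

s1 (pos 1,3,5,7,9,11,13,15): 1⊕0⊕1⊕1⊕1⊕1⊕1⊕1 = 1
s2 (pos 2,3,6,7,10,11,14,15): 1⊕0⊕0⊕1⊕0⊕1⊕1⊕1 = 1
s4 (pos 4,5,6,7,12,13,14,15): 1⊕1⊕0⊕1⊕0⊕1⊕1⊕1 = 0
s8 (pos 8,9,10,11,12,13,14,15): 0⊕1⊕0⊕1⊕0⊕1⊕1⊕1 = 1
Syndrome s8…s1 = 1011 → error at position 11.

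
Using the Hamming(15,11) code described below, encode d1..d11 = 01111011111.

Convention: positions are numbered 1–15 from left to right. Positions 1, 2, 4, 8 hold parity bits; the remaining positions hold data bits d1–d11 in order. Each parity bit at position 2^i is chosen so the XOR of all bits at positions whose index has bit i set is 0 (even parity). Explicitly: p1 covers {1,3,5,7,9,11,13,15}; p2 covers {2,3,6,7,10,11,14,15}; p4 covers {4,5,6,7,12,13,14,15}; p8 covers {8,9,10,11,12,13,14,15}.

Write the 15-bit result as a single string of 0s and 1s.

010111101011111

Place data at non-parity positions: p1 p2 0 p4 1 1 1 p8 1 0 1 1 1 1 1
p1 (pos 1,3,5,7,9,11,13,15): XOR of data positions = 0⊕1⊕1⊕1⊕1⊕1⊕1 = 0
p2 (pos 2,3,6,7,10,11,14,15): XOR of data positions = 0⊕1⊕1⊕0⊕1⊕1⊕1 = 1
p4 (pos 4,5,6,7,12,13,14,15): XOR of data positions = 1⊕1⊕1⊕1⊕1⊕1⊕1 = 1
p8 (pos 8,9,10,11,12,13,14,15): XOR of data positions = 1⊕0⊕1⊕1⊕1⊕1⊕1 = 0
Codeword: 010111101011111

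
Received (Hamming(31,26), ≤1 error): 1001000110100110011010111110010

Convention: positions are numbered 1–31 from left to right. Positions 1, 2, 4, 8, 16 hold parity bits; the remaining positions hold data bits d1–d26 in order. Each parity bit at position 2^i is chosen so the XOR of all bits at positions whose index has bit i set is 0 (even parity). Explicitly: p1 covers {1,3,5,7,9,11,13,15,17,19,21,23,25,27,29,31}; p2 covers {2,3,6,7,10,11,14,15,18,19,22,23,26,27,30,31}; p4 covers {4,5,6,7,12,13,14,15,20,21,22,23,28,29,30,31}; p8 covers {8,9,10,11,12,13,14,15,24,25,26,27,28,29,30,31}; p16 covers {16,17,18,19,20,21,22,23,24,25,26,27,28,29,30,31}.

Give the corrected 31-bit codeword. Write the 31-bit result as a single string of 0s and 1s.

s1 (pos 1,3,5,7,9,11,13,15,17,19,21,23,25,27,29,31): 1⊕0⊕0⊕0⊕1⊕1⊕0⊕1⊕0⊕1⊕1⊕1⊕1⊕1⊕0⊕0 = 1
s2 (pos 2,3,6,7,10,11,14,15,18,19,22,23,26,27,30,31): 0⊕0⊕0⊕0⊕0⊕1⊕1⊕1⊕1⊕1⊕0⊕1⊕1⊕1⊕1⊕0 = 1
s4 (pos 4,5,6,7,12,13,14,15,20,21,22,23,28,29,30,31): 1⊕0⊕0⊕0⊕0⊕0⊕1⊕1⊕0⊕1⊕0⊕1⊕0⊕0⊕1⊕0 = 0
s8 (pos 8,9,10,11,12,13,14,15,24,25,26,27,28,29,30,31): 1⊕1⊕0⊕1⊕0⊕0⊕1⊕1⊕1⊕1⊕1⊕1⊕0⊕0⊕1⊕0 = 0
s16 (pos 16,17,18,19,20,21,22,23,24,25,26,27,28,29,30,31): 0⊕0⊕1⊕1⊕0⊕1⊕0⊕1⊕1⊕1⊕1⊕1⊕0⊕0⊕1⊕0 = 1
Syndrome s16…s1 = 10011 → error at position 19.
Flip position 19: 1001000110100110011010111110010 → 1001000110100110010010111110010

1001000110100110010010111110010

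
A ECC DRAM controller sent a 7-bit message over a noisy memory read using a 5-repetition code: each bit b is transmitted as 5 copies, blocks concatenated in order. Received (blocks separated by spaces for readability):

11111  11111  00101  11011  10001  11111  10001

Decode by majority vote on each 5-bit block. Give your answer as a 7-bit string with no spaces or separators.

1101010

Block 1 (11111): 5 ones → 1
Block 2 (11111): 5 ones → 1
Block 3 (00101): 2 ones → 0
Block 4 (11011): 4 ones → 1
Block 5 (10001): 2 ones → 0
Block 6 (11111): 5 ones → 1
Block 7 (10001): 2 ones → 0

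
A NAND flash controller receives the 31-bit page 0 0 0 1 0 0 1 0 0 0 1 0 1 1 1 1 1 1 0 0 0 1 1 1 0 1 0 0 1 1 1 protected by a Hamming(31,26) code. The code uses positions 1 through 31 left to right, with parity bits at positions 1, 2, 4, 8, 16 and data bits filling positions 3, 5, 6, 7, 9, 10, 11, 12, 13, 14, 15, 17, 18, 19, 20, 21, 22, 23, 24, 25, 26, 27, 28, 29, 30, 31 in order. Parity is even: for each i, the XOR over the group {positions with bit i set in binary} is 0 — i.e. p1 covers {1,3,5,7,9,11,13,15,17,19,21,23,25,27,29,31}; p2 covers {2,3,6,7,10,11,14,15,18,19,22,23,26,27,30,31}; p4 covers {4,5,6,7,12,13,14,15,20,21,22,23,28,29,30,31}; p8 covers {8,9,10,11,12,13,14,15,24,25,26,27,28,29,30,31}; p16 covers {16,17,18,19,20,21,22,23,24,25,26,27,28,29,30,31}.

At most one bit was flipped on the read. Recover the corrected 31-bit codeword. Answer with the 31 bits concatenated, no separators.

0001001100101111110001110100111

s1 (pos 1,3,5,7,9,11,13,15,17,19,21,23,25,27,29,31): 0⊕0⊕0⊕1⊕0⊕1⊕1⊕1⊕1⊕0⊕0⊕1⊕0⊕0⊕1⊕1 = 0
s2 (pos 2,3,6,7,10,11,14,15,18,19,22,23,26,27,30,31): 0⊕0⊕0⊕1⊕0⊕1⊕1⊕1⊕1⊕0⊕1⊕1⊕1⊕0⊕1⊕1 = 0
s4 (pos 4,5,6,7,12,13,14,15,20,21,22,23,28,29,30,31): 1⊕0⊕0⊕1⊕0⊕1⊕1⊕1⊕0⊕0⊕1⊕1⊕0⊕1⊕1⊕1 = 0
s8 (pos 8,9,10,11,12,13,14,15,24,25,26,27,28,29,30,31): 0⊕0⊕0⊕1⊕0⊕1⊕1⊕1⊕1⊕0⊕1⊕0⊕0⊕1⊕1⊕1 = 1
s16 (pos 16,17,18,19,20,21,22,23,24,25,26,27,28,29,30,31): 1⊕1⊕1⊕0⊕0⊕0⊕1⊕1⊕1⊕0⊕1⊕0⊕0⊕1⊕1⊕1 = 0
Syndrome s16…s1 = 01000 → error at position 8.
Flip position 8: 0001001000101111110001110100111 → 0001001100101111110001110100111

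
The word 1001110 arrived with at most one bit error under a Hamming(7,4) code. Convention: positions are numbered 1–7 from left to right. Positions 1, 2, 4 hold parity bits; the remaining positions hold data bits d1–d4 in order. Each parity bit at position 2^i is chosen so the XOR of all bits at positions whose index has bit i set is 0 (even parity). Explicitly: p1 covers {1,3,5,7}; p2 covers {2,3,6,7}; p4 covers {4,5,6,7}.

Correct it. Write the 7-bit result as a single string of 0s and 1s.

1001100

s1 (pos 1,3,5,7): 1⊕0⊕1⊕0 = 0
s2 (pos 2,3,6,7): 0⊕0⊕1⊕0 = 1
s4 (pos 4,5,6,7): 1⊕1⊕1⊕0 = 1
Syndrome s4…s1 = 110 → error at position 6.
Flip position 6: 1001110 → 1001100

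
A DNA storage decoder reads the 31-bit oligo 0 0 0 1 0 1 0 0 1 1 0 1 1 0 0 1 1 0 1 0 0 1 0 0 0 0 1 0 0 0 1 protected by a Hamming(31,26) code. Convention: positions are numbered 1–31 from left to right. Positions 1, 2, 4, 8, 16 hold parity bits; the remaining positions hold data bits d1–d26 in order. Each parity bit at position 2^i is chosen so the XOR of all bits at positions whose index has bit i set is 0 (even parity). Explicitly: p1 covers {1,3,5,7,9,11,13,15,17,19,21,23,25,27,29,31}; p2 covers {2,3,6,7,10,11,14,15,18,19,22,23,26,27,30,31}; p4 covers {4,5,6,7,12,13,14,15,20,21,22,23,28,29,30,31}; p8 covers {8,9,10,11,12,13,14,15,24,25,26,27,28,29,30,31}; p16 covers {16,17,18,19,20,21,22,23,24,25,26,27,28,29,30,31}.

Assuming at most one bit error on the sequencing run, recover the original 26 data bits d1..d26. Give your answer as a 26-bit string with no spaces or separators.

00101101100101001000010001

s1 (pos 1,3,5,7,9,11,13,15,17,19,21,23,25,27,29,31): 0⊕0⊕0⊕0⊕1⊕0⊕1⊕0⊕1⊕1⊕0⊕0⊕0⊕1⊕0⊕1 = 0
s2 (pos 2,3,6,7,10,11,14,15,18,19,22,23,26,27,30,31): 0⊕0⊕1⊕0⊕1⊕0⊕0⊕0⊕0⊕1⊕1⊕0⊕0⊕1⊕0⊕1 = 0
s4 (pos 4,5,6,7,12,13,14,15,20,21,22,23,28,29,30,31): 1⊕0⊕1⊕0⊕1⊕1⊕0⊕0⊕0⊕0⊕1⊕0⊕0⊕0⊕0⊕1 = 0
s8 (pos 8,9,10,11,12,13,14,15,24,25,26,27,28,29,30,31): 0⊕1⊕1⊕0⊕1⊕1⊕0⊕0⊕0⊕0⊕0⊕1⊕0⊕0⊕0⊕1 = 0
s16 (pos 16,17,18,19,20,21,22,23,24,25,26,27,28,29,30,31): 1⊕1⊕0⊕1⊕0⊕0⊕1⊕0⊕0⊕0⊕0⊕1⊕0⊕0⊕0⊕1 = 0
Syndrome s16…s1 = 00000 → no error.
Read data bits from positions 3,5,6,7,9,10,11,12,13,14,15,17,18,19,20,21,22,23,24,25,26,27,28,29,30,31: 00101101100101001000010001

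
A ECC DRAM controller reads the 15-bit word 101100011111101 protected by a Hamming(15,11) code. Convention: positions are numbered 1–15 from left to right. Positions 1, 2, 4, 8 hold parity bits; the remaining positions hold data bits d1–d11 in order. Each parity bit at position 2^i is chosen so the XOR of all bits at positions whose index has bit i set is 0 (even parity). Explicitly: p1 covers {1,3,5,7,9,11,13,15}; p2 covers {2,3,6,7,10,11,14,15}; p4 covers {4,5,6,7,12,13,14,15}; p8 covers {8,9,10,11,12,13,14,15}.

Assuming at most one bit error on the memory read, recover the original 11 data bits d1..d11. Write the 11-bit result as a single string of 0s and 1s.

s1 (pos 1,3,5,7,9,11,13,15): 1⊕1⊕0⊕0⊕1⊕1⊕1⊕1 = 0
s2 (pos 2,3,6,7,10,11,14,15): 0⊕1⊕0⊕0⊕1⊕1⊕0⊕1 = 0
s4 (pos 4,5,6,7,12,13,14,15): 1⊕0⊕0⊕0⊕1⊕1⊕0⊕1 = 0
s8 (pos 8,9,10,11,12,13,14,15): 1⊕1⊕1⊕1⊕1⊕1⊕0⊕1 = 1
Syndrome s8…s1 = 1000 → error at position 8.
Flip position 8: 101100011111101 → 101100001111101
Read data bits from positions 3,5,6,7,9,10,11,12,13,14,15: 10001111101

10001111101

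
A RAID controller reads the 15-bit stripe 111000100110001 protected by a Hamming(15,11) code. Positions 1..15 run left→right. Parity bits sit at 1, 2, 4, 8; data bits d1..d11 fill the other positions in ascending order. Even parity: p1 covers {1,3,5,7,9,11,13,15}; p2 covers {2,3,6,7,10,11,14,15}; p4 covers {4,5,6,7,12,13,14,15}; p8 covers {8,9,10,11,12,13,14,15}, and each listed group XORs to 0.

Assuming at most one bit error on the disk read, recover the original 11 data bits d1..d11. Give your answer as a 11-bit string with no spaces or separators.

10011110001

s1 (pos 1,3,5,7,9,11,13,15): 1⊕1⊕0⊕1⊕0⊕1⊕0⊕1 = 1
s2 (pos 2,3,6,7,10,11,14,15): 1⊕1⊕0⊕1⊕1⊕1⊕0⊕1 = 0
s4 (pos 4,5,6,7,12,13,14,15): 0⊕0⊕0⊕1⊕0⊕0⊕0⊕1 = 0
s8 (pos 8,9,10,11,12,13,14,15): 0⊕0⊕1⊕1⊕0⊕0⊕0⊕1 = 1
Syndrome s8…s1 = 1001 → error at position 9.
Flip position 9: 111000100110001 → 111000101110001
Read data bits from positions 3,5,6,7,9,10,11,12,13,14,15: 10011110001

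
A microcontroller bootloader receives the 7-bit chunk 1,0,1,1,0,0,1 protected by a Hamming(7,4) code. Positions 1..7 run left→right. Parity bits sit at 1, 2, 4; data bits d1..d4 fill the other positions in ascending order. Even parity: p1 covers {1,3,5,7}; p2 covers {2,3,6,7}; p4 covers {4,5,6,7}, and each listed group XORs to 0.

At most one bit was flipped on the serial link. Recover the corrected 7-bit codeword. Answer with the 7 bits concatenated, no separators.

s1 (pos 1,3,5,7): 1⊕1⊕0⊕1 = 1
s2 (pos 2,3,6,7): 0⊕1⊕0⊕1 = 0
s4 (pos 4,5,6,7): 1⊕0⊕0⊕1 = 0
Syndrome s4…s1 = 001 → error at position 1.
Flip position 1: 1011001 → 0011001

0011001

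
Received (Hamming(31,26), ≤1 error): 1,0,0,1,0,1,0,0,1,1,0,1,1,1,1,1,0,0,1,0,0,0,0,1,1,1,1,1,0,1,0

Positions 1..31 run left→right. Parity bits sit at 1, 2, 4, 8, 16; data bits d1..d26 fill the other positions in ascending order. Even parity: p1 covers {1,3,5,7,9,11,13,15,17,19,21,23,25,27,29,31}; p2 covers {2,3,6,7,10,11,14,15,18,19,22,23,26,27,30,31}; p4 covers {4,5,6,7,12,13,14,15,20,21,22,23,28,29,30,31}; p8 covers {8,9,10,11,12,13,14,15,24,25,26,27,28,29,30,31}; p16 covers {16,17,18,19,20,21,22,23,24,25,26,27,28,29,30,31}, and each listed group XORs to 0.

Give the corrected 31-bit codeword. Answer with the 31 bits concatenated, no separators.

s1 (pos 1,3,5,7,9,11,13,15,17,19,21,23,25,27,29,31): 1⊕0⊕0⊕0⊕1⊕0⊕1⊕1⊕0⊕1⊕0⊕0⊕1⊕1⊕0⊕0 = 1
s2 (pos 2,3,6,7,10,11,14,15,18,19,22,23,26,27,30,31): 0⊕0⊕1⊕0⊕1⊕0⊕1⊕1⊕0⊕1⊕0⊕0⊕1⊕1⊕1⊕0 = 0
s4 (pos 4,5,6,7,12,13,14,15,20,21,22,23,28,29,30,31): 1⊕0⊕1⊕0⊕1⊕1⊕1⊕1⊕0⊕0⊕0⊕0⊕1⊕0⊕1⊕0 = 0
s8 (pos 8,9,10,11,12,13,14,15,24,25,26,27,28,29,30,31): 0⊕1⊕1⊕0⊕1⊕1⊕1⊕1⊕1⊕1⊕1⊕1⊕1⊕0⊕1⊕0 = 0
s16 (pos 16,17,18,19,20,21,22,23,24,25,26,27,28,29,30,31): 1⊕0⊕0⊕1⊕0⊕0⊕0⊕0⊕1⊕1⊕1⊕1⊕1⊕0⊕1⊕0 = 0
Syndrome s16…s1 = 00001 → error at position 1.
Flip position 1: 1001010011011111001000011111010 → 0001010011011111001000011111010

0001010011011111001000011111010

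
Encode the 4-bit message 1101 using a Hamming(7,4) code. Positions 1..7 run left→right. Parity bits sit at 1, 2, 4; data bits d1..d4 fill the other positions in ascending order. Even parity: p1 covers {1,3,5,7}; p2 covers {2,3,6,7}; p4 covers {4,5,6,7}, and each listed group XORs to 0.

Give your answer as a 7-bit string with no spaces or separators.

1010101

Place data at non-parity positions: p1 p2 1 p4 1 0 1
p1 (pos 1,3,5,7): XOR of data positions = 1⊕1⊕1 = 1
p2 (pos 2,3,6,7): XOR of data positions = 1⊕0⊕1 = 0
p4 (pos 4,5,6,7): XOR of data positions = 1⊕0⊕1 = 0
Codeword: 1010101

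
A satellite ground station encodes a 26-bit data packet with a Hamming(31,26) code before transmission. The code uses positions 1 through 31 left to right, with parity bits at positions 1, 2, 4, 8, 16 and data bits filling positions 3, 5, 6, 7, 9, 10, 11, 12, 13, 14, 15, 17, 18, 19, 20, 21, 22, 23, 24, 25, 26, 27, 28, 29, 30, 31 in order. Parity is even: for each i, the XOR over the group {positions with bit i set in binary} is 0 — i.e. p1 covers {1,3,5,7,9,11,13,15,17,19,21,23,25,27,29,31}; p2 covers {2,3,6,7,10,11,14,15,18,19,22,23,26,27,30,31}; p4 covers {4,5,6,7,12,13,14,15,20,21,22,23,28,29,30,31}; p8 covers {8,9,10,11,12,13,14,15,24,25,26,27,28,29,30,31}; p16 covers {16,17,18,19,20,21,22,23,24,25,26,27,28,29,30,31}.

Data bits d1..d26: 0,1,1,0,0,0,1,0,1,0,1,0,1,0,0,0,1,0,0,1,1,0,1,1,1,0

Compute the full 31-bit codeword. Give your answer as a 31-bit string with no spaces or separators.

Place data at non-parity positions: p1 p2 0 p4 1 1 0 p8 0 0 1 0 1 0 1 p16 0 1 0 0 0 1 0 0 1 1 0 1 1 1 0
p1 (pos 1,3,5,7,9,11,13,15,17,19,21,23,25,27,29,31): XOR of data positions = 0⊕1⊕0⊕0⊕1⊕1⊕1⊕0⊕0⊕0⊕0⊕1⊕0⊕1⊕0 = 0
p2 (pos 2,3,6,7,10,11,14,15,18,19,22,23,26,27,30,31): XOR of data positions = 0⊕1⊕0⊕0⊕1⊕0⊕1⊕1⊕0⊕1⊕0⊕1⊕0⊕1⊕0 = 1
p4 (pos 4,5,6,7,12,13,14,15,20,21,22,23,28,29,30,31): XOR of data positions = 1⊕1⊕0⊕0⊕1⊕0⊕1⊕0⊕0⊕1⊕0⊕1⊕1⊕1⊕0 = 0
p8 (pos 8,9,10,11,12,13,14,15,24,25,26,27,28,29,30,31): XOR of data positions = 0⊕0⊕1⊕0⊕1⊕0⊕1⊕0⊕1⊕1⊕0⊕1⊕1⊕1⊕0 = 0
p16 (pos 16,17,18,19,20,21,22,23,24,25,26,27,28,29,30,31): XOR of data positions = 0⊕1⊕0⊕0⊕0⊕1⊕0⊕0⊕1⊕1⊕0⊕1⊕1⊕1⊕0 = 1
Codeword: 0100110000101011010001001101110

0100110000101011010001001101110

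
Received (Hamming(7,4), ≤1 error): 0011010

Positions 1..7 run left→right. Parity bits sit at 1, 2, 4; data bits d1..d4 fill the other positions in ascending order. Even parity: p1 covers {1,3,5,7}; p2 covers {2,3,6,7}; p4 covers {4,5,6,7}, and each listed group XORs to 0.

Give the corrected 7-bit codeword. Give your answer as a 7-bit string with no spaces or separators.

s1 (pos 1,3,5,7): 0⊕1⊕0⊕0 = 1
s2 (pos 2,3,6,7): 0⊕1⊕1⊕0 = 0
s4 (pos 4,5,6,7): 1⊕0⊕1⊕0 = 0
Syndrome s4…s1 = 001 → error at position 1.
Flip position 1: 0011010 → 1011010

1011010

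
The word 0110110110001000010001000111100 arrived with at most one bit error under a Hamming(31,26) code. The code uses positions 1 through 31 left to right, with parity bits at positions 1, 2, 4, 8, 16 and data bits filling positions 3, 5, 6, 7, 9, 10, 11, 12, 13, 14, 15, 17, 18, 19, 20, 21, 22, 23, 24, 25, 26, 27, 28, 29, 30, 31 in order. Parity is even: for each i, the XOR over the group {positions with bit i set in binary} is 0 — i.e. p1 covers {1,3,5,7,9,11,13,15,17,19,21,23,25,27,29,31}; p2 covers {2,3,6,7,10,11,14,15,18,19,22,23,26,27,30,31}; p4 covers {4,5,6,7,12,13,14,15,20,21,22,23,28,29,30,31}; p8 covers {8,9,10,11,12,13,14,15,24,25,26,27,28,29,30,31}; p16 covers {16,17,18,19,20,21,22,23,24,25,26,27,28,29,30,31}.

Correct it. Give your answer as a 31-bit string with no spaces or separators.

0110110111001000010001000111100

s1 (pos 1,3,5,7,9,11,13,15,17,19,21,23,25,27,29,31): 0⊕1⊕1⊕0⊕1⊕0⊕1⊕0⊕0⊕0⊕0⊕0⊕0⊕1⊕1⊕0 = 0
s2 (pos 2,3,6,7,10,11,14,15,18,19,22,23,26,27,30,31): 1⊕1⊕1⊕0⊕0⊕0⊕0⊕0⊕1⊕0⊕1⊕0⊕1⊕1⊕0⊕0 = 1
s4 (pos 4,5,6,7,12,13,14,15,20,21,22,23,28,29,30,31): 0⊕1⊕1⊕0⊕0⊕1⊕0⊕0⊕0⊕0⊕1⊕0⊕1⊕1⊕0⊕0 = 0
s8 (pos 8,9,10,11,12,13,14,15,24,25,26,27,28,29,30,31): 1⊕1⊕0⊕0⊕0⊕1⊕0⊕0⊕0⊕0⊕1⊕1⊕1⊕1⊕0⊕0 = 1
s16 (pos 16,17,18,19,20,21,22,23,24,25,26,27,28,29,30,31): 0⊕0⊕1⊕0⊕0⊕0⊕1⊕0⊕0⊕0⊕1⊕1⊕1⊕1⊕0⊕0 = 0
Syndrome s16…s1 = 01010 → error at position 10.
Flip position 10: 0110110110001000010001000111100 → 0110110111001000010001000111100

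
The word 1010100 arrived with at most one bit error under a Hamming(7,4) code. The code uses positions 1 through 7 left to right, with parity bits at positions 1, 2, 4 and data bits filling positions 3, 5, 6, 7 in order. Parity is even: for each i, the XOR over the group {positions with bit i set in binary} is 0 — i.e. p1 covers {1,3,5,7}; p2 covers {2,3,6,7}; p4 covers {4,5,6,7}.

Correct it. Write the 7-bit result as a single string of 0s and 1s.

s1 (pos 1,3,5,7): 1⊕1⊕1⊕0 = 1
s2 (pos 2,3,6,7): 0⊕1⊕0⊕0 = 1
s4 (pos 4,5,6,7): 0⊕1⊕0⊕0 = 1
Syndrome s4…s1 = 111 → error at position 7.
Flip position 7: 1010100 → 1010101

1010101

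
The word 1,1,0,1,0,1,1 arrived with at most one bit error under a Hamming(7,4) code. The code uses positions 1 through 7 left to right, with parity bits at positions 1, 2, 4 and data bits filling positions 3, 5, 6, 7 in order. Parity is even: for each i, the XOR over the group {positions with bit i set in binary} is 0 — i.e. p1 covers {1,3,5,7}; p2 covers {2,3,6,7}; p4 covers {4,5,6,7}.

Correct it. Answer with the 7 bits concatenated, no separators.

s1 (pos 1,3,5,7): 1⊕0⊕0⊕1 = 0
s2 (pos 2,3,6,7): 1⊕0⊕1⊕1 = 1
s4 (pos 4,5,6,7): 1⊕0⊕1⊕1 = 1
Syndrome s4…s1 = 110 → error at position 6.
Flip position 6: 1101011 → 1101001

1101001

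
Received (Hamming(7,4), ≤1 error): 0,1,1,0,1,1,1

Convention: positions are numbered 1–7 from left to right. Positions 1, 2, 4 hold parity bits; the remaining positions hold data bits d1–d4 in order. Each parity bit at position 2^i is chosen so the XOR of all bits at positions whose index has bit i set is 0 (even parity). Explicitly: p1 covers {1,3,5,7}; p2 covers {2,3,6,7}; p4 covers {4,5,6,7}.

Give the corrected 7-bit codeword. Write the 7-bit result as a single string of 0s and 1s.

0110011

s1 (pos 1,3,5,7): 0⊕1⊕1⊕1 = 1
s2 (pos 2,3,6,7): 1⊕1⊕1⊕1 = 0
s4 (pos 4,5,6,7): 0⊕1⊕1⊕1 = 1
Syndrome s4…s1 = 101 → error at position 5.
Flip position 5: 0110111 → 0110011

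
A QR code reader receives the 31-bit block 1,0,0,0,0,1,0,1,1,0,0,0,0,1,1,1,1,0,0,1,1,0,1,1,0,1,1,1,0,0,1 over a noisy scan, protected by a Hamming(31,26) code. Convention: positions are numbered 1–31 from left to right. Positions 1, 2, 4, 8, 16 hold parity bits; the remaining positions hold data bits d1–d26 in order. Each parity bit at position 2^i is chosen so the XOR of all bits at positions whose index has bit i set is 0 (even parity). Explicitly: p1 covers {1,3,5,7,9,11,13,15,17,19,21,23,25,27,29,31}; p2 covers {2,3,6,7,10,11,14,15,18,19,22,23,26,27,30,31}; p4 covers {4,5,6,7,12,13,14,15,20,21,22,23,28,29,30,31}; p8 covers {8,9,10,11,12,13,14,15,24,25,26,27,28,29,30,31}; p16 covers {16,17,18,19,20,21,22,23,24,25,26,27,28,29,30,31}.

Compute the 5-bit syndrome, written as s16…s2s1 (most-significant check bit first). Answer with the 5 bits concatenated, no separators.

s1 (pos 1,3,5,7,9,11,13,15,17,19,21,23,25,27,29,31): 1⊕0⊕0⊕0⊕1⊕0⊕0⊕1⊕1⊕0⊕1⊕1⊕0⊕1⊕0⊕1 = 0
s2 (pos 2,3,6,7,10,11,14,15,18,19,22,23,26,27,30,31): 0⊕0⊕1⊕0⊕0⊕0⊕1⊕1⊕0⊕0⊕0⊕1⊕1⊕1⊕0⊕1 = 1
s4 (pos 4,5,6,7,12,13,14,15,20,21,22,23,28,29,30,31): 0⊕0⊕1⊕0⊕0⊕0⊕1⊕1⊕1⊕1⊕0⊕1⊕1⊕0⊕0⊕1 = 0
s8 (pos 8,9,10,11,12,13,14,15,24,25,26,27,28,29,30,31): 1⊕1⊕0⊕0⊕0⊕0⊕1⊕1⊕1⊕0⊕1⊕1⊕1⊕0⊕0⊕1 = 1
s16 (pos 16,17,18,19,20,21,22,23,24,25,26,27,28,29,30,31): 1⊕1⊕0⊕0⊕1⊕1⊕0⊕1⊕1⊕0⊕1⊕1⊕1⊕0⊕0⊕1 = 0
Syndrome s16…s1 = 01010 → error at position 10.

01010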